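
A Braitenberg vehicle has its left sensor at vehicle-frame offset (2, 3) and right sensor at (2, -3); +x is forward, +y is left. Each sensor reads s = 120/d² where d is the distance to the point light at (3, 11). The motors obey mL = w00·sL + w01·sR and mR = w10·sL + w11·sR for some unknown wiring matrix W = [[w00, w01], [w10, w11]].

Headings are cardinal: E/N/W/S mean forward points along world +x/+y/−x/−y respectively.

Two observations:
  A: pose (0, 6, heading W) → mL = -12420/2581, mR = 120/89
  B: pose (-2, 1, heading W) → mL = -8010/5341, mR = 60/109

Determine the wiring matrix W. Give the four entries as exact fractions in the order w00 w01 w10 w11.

-1/2 -1 1 0

obs A: pose=(0,6,W) → sL=120/89, sR=120/29, mL=-12420/2581, mR=120/89
obs B: pose=(-2,1,W) → sL=60/109, sR=60/49, mL=-8010/5341, mR=60/109
sensor matrix S = [[120/89, 120/29], [60/109, 60/49]]; det S = -8640000/13785121
solve [mL_A; mL_B] = S·[w00; w01] and [mR_A; mR_B] = S·[w10; w11]:
  w00 = -1/2, w01 = -1, w10 = 1, w11 = 0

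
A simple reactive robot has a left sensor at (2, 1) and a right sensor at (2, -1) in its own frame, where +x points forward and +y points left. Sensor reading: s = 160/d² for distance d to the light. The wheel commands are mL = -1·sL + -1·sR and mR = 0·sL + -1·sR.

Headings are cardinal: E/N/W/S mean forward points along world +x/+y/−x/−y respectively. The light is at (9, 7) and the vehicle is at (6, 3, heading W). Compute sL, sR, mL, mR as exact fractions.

left sensor world pos  = (4, 2); dL² = 50
right sensor world pos = (4, 4); dR² = 34
sL = 160/50 = 16/5
sR = 160/34 = 80/17
mL = -1·sL + -1·sR = -672/85
mR = 0·sL + -1·sR = -80/17

16/5 80/17 -672/85 -80/17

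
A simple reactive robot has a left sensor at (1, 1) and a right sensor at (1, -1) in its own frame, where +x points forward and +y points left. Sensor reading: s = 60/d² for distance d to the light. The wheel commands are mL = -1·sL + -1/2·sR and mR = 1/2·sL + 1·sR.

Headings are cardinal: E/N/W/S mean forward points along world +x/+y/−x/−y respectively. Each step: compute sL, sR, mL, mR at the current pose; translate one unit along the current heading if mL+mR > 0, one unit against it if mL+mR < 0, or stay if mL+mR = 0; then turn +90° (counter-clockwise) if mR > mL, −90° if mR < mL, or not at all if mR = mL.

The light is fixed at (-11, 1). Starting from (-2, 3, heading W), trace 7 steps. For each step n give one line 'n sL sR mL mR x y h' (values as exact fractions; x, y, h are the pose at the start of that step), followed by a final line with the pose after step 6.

n=0: pose=(-2,3,W); sL=12/13, sR=60/73; mL=-1266/949, mR=1218/949; mL+mR=-48/949 → advance -1; mR−mL=2484/949 → turn +1·90°
n=1: pose=(-1,3,S); sL=30/61, sR=30/41; mL=-2145/2501, mR=2445/2501; mL+mR=300/2501 → advance +1; mR−mL=4590/2501 → turn +1·90°
n=2: pose=(-1,2,E); sL=12/25, sR=60/121; mL=-2202/3025, mR=2226/3025; mL+mR=24/3025 → advance +1; mR−mL=4428/3025 → turn +1·90°
n=3: pose=(0,2,N); sL=15/26, sR=15/37; mL=-375/481, mR=1335/1924; mL+mR=-165/1924 → advance -1; mR−mL=2835/1924 → turn +1·90°
n=4: pose=(0,1,W); sL=60/101, sR=60/101; mL=-90/101, mR=90/101; mL+mR=0 → advance +0; mR−mL=180/101 → turn +1·90°
n=5: pose=(0,1,S); sL=12/29, sR=60/101; mL=-2082/2929, mR=2346/2929; mL+mR=264/2929 → advance +1; mR−mL=4428/2929 → turn +1·90°
n=6: pose=(0,0,E); sL=5/12, sR=15/37; mL=-275/444, mR=545/888; mL+mR=-5/888 → advance -1; mR−mL=365/296 → turn +1·90°

0 12/13 60/73 -1266/949 1218/949 -2 3 W
1 30/61 30/41 -2145/2501 2445/2501 -1 3 S
2 12/25 60/121 -2202/3025 2226/3025 -1 2 E
3 15/26 15/37 -375/481 1335/1924 0 2 N
4 60/101 60/101 -90/101 90/101 0 1 W
5 12/29 60/101 -2082/2929 2346/2929 0 1 S
6 5/12 15/37 -275/444 545/888 0 0 E
final -1 0 N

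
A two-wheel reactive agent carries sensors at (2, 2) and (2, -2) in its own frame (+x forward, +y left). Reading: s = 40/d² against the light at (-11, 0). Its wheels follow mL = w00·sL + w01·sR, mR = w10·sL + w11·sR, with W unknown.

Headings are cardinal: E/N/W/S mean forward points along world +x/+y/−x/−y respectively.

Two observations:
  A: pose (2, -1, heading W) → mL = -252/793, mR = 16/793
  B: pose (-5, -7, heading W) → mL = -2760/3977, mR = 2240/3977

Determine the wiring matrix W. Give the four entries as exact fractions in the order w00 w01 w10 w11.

obs A: pose=(2,-1,W) → sL=4/13, sR=20/61, mL=-252/793, mR=16/793
obs B: pose=(-5,-7,W) → sL=40/97, sR=40/41, mL=-2760/3977, mR=2240/3977
sensor matrix S = [[4/13, 20/61], [40/97, 40/41]]; det S = 520320/3153761
solve [mL_A; mL_B] = S·[w00; w01] and [mR_A; mR_B] = S·[w10; w11]:
  w00 = -1/2, w01 = -1/2, w10 = -1, w11 = 1

-1/2 -1/2 -1 1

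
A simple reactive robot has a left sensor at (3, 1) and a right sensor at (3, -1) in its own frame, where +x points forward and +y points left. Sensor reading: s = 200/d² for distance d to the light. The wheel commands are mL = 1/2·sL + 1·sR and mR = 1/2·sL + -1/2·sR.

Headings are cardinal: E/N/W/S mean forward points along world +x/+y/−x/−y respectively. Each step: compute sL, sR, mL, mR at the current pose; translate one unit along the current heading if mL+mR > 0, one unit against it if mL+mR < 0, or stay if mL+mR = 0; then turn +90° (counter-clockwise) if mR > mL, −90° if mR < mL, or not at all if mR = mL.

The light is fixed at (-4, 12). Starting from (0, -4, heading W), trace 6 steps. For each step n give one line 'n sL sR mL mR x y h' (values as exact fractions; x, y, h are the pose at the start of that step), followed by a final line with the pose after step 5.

n=0: pose=(0,-4,W); sL=20/29, sR=100/113; mL=4030/3277, mR=-320/3277; mL+mR=3710/3277 → advance +1; mR−mL=-150/113 → turn -1·90°
n=1: pose=(-1,-4,N); sL=200/173, sR=40/37; mL=10620/6401, mR=240/6401; mL+mR=10860/6401 → advance +1; mR−mL=-60/37 → turn -1·90°
n=2: pose=(-1,-3,E); sL=25/29, sR=50/73; mL=4725/4234, mR=375/4234; mL+mR=2550/2117 → advance +1; mR−mL=-75/73 → turn -1·90°
n=3: pose=(0,-3,S); sL=200/349, sR=200/333; mL=103100/116217, mR=-1600/116217; mL+mR=101500/116217 → advance +1; mR−mL=-100/111 → turn -1·90°
n=4: pose=(0,-4,W); sL=20/29, sR=100/113; mL=4030/3277, mR=-320/3277; mL+mR=3710/3277 → advance +1; mR−mL=-150/113 → turn -1·90°
n=5: pose=(-1,-4,N); sL=200/173, sR=40/37; mL=10620/6401, mR=240/6401; mL+mR=10860/6401 → advance +1; mR−mL=-60/37 → turn -1·90°

0 20/29 100/113 4030/3277 -320/3277 0 -4 W
1 200/173 40/37 10620/6401 240/6401 -1 -4 N
2 25/29 50/73 4725/4234 375/4234 -1 -3 E
3 200/349 200/333 103100/116217 -1600/116217 0 -3 S
4 20/29 100/113 4030/3277 -320/3277 0 -4 W
5 200/173 40/37 10620/6401 240/6401 -1 -4 N
final -1 -3 E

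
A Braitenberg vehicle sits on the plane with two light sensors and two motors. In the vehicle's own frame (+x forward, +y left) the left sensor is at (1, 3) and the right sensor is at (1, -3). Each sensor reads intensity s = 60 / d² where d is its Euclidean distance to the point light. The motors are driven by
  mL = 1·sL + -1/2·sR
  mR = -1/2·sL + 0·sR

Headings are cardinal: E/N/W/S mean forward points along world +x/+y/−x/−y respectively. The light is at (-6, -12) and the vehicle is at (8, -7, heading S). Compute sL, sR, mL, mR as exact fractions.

left sensor world pos  = (11, -8); dL² = 305
right sensor world pos = (5, -8); dR² = 137
sL = 60/305 = 12/61
sR = 60/137 = 60/137
mL = 1·sL + -1/2·sR = -186/8357
mR = -1/2·sL + 0·sR = -6/61

12/61 60/137 -186/8357 -6/61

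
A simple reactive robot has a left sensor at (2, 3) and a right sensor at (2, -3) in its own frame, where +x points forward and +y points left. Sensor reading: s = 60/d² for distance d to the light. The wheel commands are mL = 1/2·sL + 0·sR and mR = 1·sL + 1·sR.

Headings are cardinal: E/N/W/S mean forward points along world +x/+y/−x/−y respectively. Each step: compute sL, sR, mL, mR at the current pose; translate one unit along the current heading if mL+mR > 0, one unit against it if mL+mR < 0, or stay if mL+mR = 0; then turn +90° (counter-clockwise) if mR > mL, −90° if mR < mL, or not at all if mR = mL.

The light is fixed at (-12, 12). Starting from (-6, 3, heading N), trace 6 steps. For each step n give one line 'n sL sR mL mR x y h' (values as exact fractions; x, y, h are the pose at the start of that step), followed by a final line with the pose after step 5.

0 30/29 6/13 15/29 564/377 -6 3 N
1 60/137 60/41 30/137 10680/5617 -6 4 W
2 15/41 15/26 15/82 1005/1066 -7 4 S
3 12/17 60/193 6/17 3336/3281 -7 3 E
4 30/29 6/13 15/29 564/377 -6 3 N
5 60/137 60/41 30/137 10680/5617 -6 4 W
final -7 4 S

n=0: pose=(-6,3,N); sL=30/29, sR=6/13; mL=15/29, mR=564/377; mL+mR=759/377 → advance +1; mR−mL=369/377 → turn +1·90°
n=1: pose=(-6,4,W); sL=60/137, sR=60/41; mL=30/137, mR=10680/5617; mL+mR=11910/5617 → advance +1; mR−mL=9450/5617 → turn +1·90°
n=2: pose=(-7,4,S); sL=15/41, sR=15/26; mL=15/82, mR=1005/1066; mL+mR=600/533 → advance +1; mR−mL=405/533 → turn +1·90°
n=3: pose=(-7,3,E); sL=12/17, sR=60/193; mL=6/17, mR=3336/3281; mL+mR=4494/3281 → advance +1; mR−mL=2178/3281 → turn +1·90°
n=4: pose=(-6,3,N); sL=30/29, sR=6/13; mL=15/29, mR=564/377; mL+mR=759/377 → advance +1; mR−mL=369/377 → turn +1·90°
n=5: pose=(-6,4,W); sL=60/137, sR=60/41; mL=30/137, mR=10680/5617; mL+mR=11910/5617 → advance +1; mR−mL=9450/5617 → turn +1·90°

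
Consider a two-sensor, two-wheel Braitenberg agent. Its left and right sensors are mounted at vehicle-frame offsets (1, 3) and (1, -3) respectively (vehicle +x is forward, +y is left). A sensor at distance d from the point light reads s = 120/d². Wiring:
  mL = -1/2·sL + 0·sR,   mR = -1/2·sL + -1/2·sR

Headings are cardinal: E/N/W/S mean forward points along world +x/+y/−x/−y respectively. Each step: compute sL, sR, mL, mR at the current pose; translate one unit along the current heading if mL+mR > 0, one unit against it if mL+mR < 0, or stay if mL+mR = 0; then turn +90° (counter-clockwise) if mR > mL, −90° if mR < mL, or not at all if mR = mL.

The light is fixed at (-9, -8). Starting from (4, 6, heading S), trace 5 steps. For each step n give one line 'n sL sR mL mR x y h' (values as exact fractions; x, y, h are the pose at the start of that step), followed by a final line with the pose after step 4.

n=0: pose=(4,6,S); sL=24/85, sR=120/269; mL=-12/85, mR=-8328/22865; mL+mR=-11556/22865 → advance -1; mR−mL=-60/269 → turn -1·90°
n=1: pose=(4,7,W); sL=5/12, sR=10/39; mL=-5/24, mR=-35/104; mL+mR=-85/156 → advance -1; mR−mL=-5/39 → turn -1·90°
n=2: pose=(5,7,N); sL=120/377, sR=24/109; mL=-60/377, mR=-11064/41093; mL+mR=-17604/41093 → advance -1; mR−mL=-12/109 → turn -1·90°
n=3: pose=(5,6,E); sL=60/257, sR=60/173; mL=-30/257, mR=-12900/44461; mL+mR=-18090/44461 → advance -1; mR−mL=-30/173 → turn -1·90°
n=4: pose=(4,6,S); sL=24/85, sR=120/269; mL=-12/85, mR=-8328/22865; mL+mR=-11556/22865 → advance -1; mR−mL=-60/269 → turn -1·90°

0 24/85 120/269 -12/85 -8328/22865 4 6 S
1 5/12 10/39 -5/24 -35/104 4 7 W
2 120/377 24/109 -60/377 -11064/41093 5 7 N
3 60/257 60/173 -30/257 -12900/44461 5 6 E
4 24/85 120/269 -12/85 -8328/22865 4 6 S
final 4 7 W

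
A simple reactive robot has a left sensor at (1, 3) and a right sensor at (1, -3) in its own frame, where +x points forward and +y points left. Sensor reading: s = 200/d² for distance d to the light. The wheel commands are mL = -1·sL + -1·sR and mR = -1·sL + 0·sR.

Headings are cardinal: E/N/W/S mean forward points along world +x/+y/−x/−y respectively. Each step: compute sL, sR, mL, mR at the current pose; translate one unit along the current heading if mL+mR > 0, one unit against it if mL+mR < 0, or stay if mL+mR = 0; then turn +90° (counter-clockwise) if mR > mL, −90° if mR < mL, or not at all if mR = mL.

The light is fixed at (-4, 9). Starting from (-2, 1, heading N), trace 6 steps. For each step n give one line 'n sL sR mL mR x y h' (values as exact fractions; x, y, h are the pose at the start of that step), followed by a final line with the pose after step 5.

n=0: pose=(-2,1,N); sL=4, sR=100/37; mL=-248/37, mR=-4; mL+mR=-396/37 → advance -1; mR−mL=100/37 → turn +1·90°
n=1: pose=(-2,0,W); sL=40/29, sR=200/37; mL=-7280/1073, mR=-40/29; mL+mR=-8760/1073 → advance -1; mR−mL=200/37 → turn +1·90°
n=2: pose=(-1,0,S); sL=25/17, sR=2; mL=-59/17, mR=-25/17; mL+mR=-84/17 → advance -1; mR−mL=2 → turn +1·90°
n=3: pose=(-1,1,E); sL=200/41, sR=200/137; mL=-35600/5617, mR=-200/41; mL+mR=-63000/5617 → advance -1; mR−mL=200/137 → turn +1·90°
n=4: pose=(-2,1,N); sL=4, sR=100/37; mL=-248/37, mR=-4; mL+mR=-396/37 → advance -1; mR−mL=100/37 → turn +1·90°
n=5: pose=(-2,0,W); sL=40/29, sR=200/37; mL=-7280/1073, mR=-40/29; mL+mR=-8760/1073 → advance -1; mR−mL=200/37 → turn +1·90°

0 4 100/37 -248/37 -4 -2 1 N
1 40/29 200/37 -7280/1073 -40/29 -2 0 W
2 25/17 2 -59/17 -25/17 -1 0 S
3 200/41 200/137 -35600/5617 -200/41 -1 1 E
4 4 100/37 -248/37 -4 -2 1 N
5 40/29 200/37 -7280/1073 -40/29 -2 0 W
final -1 0 S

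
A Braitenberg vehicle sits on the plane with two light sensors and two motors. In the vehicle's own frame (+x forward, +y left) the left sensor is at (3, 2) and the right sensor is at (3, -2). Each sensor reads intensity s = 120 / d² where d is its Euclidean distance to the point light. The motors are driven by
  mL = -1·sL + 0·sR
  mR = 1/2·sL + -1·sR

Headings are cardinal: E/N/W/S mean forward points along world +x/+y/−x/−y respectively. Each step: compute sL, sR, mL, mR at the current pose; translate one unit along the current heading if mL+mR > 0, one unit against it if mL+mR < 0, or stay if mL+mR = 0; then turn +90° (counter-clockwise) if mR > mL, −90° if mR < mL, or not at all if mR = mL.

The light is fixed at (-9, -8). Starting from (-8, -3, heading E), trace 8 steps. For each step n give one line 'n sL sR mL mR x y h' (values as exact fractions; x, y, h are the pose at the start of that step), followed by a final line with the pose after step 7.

n=0: pose=(-8,-3,E); sL=24/13, sR=24/5; mL=-24/13, mR=-252/65; mL+mR=-372/65 → advance -1; mR−mL=-132/65 → turn -1·90°
n=1: pose=(-9,-3,S); sL=15, sR=15; mL=-15, mR=-15/2; mL+mR=-45/2 → advance -1; mR−mL=15/2 → turn +1·90°
n=2: pose=(-9,-2,E); sL=120/73, sR=24/5; mL=-120/73, mR=-1452/365; mL+mR=-2052/365 → advance -1; mR−mL=-852/365 → turn -1·90°
n=3: pose=(-10,-2,S); sL=12, sR=20/3; mL=-12, mR=-2/3; mL+mR=-38/3 → advance -1; mR−mL=34/3 → turn +1·90°
n=4: pose=(-10,-1,E); sL=24/17, sR=120/29; mL=-24/17, mR=-1692/493; mL+mR=-2388/493 → advance -1; mR−mL=-996/493 → turn -1·90°
n=5: pose=(-11,-1,S); sL=15/2, sR=15/4; mL=-15/2, mR=0; mL+mR=-15/2 → advance -1; mR−mL=15/2 → turn +1·90°
n=6: pose=(-11,0,E); sL=120/101, sR=120/37; mL=-120/101, mR=-9900/3737; mL+mR=-14340/3737 → advance -1; mR−mL=-5460/3737 → turn -1·90°
n=7: pose=(-12,0,S); sL=60/13, sR=12/5; mL=-60/13, mR=-6/65; mL+mR=-306/65 → advance -1; mR−mL=294/65 → turn +1·90°

0 24/13 24/5 -24/13 -252/65 -8 -3 E
1 15 15 -15 -15/2 -9 -3 S
2 120/73 24/5 -120/73 -1452/365 -9 -2 E
3 12 20/3 -12 -2/3 -10 -2 S
4 24/17 120/29 -24/17 -1692/493 -10 -1 E
5 15/2 15/4 -15/2 0 -11 -1 S
6 120/101 120/37 -120/101 -9900/3737 -11 0 E
7 60/13 12/5 -60/13 -6/65 -12 0 S
final -12 1 E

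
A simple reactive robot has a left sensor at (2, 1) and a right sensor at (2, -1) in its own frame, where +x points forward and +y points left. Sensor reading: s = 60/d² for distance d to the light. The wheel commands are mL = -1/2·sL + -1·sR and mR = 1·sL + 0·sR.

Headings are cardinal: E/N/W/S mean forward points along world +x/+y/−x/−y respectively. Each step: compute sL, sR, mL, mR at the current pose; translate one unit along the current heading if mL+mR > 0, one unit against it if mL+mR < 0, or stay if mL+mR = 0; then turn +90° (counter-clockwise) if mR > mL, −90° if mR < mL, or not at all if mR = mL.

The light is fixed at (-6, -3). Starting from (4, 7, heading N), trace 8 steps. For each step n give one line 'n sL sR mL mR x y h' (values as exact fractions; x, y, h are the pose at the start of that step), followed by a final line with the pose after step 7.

0 4/15 12/53 -286/795 4/15 4 7 N
1 15/32 15/41 -1575/2624 15/32 4 6 W
2 60/193 60/149 -16050/28757 60/193 5 6 S
3 6/29 6/25 -249/725 6/29 5 7 E
4 4/15 12/53 -286/795 4/15 4 7 N
5 15/32 15/41 -1575/2624 15/32 4 6 W
6 60/193 60/149 -16050/28757 60/193 5 6 S
7 6/29 6/25 -249/725 6/29 5 7 E
final 4 7 N

n=0: pose=(4,7,N); sL=4/15, sR=12/53; mL=-286/795, mR=4/15; mL+mR=-74/795 → advance -1; mR−mL=166/265 → turn +1·90°
n=1: pose=(4,6,W); sL=15/32, sR=15/41; mL=-1575/2624, mR=15/32; mL+mR=-345/2624 → advance -1; mR−mL=2805/2624 → turn +1·90°
n=2: pose=(5,6,S); sL=60/193, sR=60/149; mL=-16050/28757, mR=60/193; mL+mR=-7110/28757 → advance -1; mR−mL=24990/28757 → turn +1·90°
n=3: pose=(5,7,E); sL=6/29, sR=6/25; mL=-249/725, mR=6/29; mL+mR=-99/725 → advance -1; mR−mL=399/725 → turn +1·90°
n=4: pose=(4,7,N); sL=4/15, sR=12/53; mL=-286/795, mR=4/15; mL+mR=-74/795 → advance -1; mR−mL=166/265 → turn +1·90°
n=5: pose=(4,6,W); sL=15/32, sR=15/41; mL=-1575/2624, mR=15/32; mL+mR=-345/2624 → advance -1; mR−mL=2805/2624 → turn +1·90°
n=6: pose=(5,6,S); sL=60/193, sR=60/149; mL=-16050/28757, mR=60/193; mL+mR=-7110/28757 → advance -1; mR−mL=24990/28757 → turn +1·90°
n=7: pose=(5,7,E); sL=6/29, sR=6/25; mL=-249/725, mR=6/29; mL+mR=-99/725 → advance -1; mR−mL=399/725 → turn +1·90°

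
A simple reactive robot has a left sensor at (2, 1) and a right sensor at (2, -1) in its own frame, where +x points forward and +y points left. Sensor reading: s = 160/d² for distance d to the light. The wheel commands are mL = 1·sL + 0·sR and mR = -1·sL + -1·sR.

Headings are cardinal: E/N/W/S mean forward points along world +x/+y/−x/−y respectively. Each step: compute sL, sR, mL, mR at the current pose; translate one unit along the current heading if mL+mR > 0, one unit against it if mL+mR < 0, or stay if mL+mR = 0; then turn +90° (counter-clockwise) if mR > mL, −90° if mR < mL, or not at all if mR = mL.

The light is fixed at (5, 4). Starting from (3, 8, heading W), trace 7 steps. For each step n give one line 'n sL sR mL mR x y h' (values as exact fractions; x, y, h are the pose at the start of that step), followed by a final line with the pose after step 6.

n=0: pose=(3,8,W); sL=32/5, sR=160/41; mL=32/5, mR=-2112/205; mL+mR=-160/41 → advance -1; mR−mL=-3424/205 → turn -1·90°
n=1: pose=(4,8,N); sL=4, sR=40/9; mL=4, mR=-76/9; mL+mR=-40/9 → advance -1; mR−mL=-112/9 → turn -1·90°
n=2: pose=(4,7,E); sL=160/17, sR=32; mL=160/17, mR=-704/17; mL+mR=-32 → advance -1; mR−mL=-864/17 → turn -1·90°
n=3: pose=(3,7,S); sL=80, sR=16; mL=80, mR=-96; mL+mR=-16 → advance -1; mR−mL=-176 → turn -1·90°
n=4: pose=(3,8,W); sL=32/5, sR=160/41; mL=32/5, mR=-2112/205; mL+mR=-160/41 → advance -1; mR−mL=-3424/205 → turn -1·90°
n=5: pose=(4,8,N); sL=4, sR=40/9; mL=4, mR=-76/9; mL+mR=-40/9 → advance -1; mR−mL=-112/9 → turn -1·90°
n=6: pose=(4,7,E); sL=160/17, sR=32; mL=160/17, mR=-704/17; mL+mR=-32 → advance -1; mR−mL=-864/17 → turn -1·90°

0 32/5 160/41 32/5 -2112/205 3 8 W
1 4 40/9 4 -76/9 4 8 N
2 160/17 32 160/17 -704/17 4 7 E
3 80 16 80 -96 3 7 S
4 32/5 160/41 32/5 -2112/205 3 8 W
5 4 40/9 4 -76/9 4 8 N
6 160/17 32 160/17 -704/17 4 7 E
final 3 7 S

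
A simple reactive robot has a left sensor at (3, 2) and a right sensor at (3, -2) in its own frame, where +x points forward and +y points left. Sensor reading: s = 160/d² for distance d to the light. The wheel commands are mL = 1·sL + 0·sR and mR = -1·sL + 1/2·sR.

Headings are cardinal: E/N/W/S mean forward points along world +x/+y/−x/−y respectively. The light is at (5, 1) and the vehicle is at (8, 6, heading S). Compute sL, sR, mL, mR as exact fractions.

160/29 32 160/29 304/29

left sensor world pos  = (10, 3); dL² = 29
right sensor world pos = (6, 3); dR² = 5
sL = 160/29 = 160/29
sR = 160/5 = 32
mL = 1·sL + 0·sR = 160/29
mR = -1·sL + 1/2·sR = 304/29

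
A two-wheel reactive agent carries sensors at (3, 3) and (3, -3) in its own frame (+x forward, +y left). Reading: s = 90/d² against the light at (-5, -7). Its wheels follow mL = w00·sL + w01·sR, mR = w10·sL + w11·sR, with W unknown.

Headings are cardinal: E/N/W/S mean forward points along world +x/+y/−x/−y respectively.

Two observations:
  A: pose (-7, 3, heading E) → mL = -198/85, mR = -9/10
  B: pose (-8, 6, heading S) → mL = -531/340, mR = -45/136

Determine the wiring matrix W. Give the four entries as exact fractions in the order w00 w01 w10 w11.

-1 -1 0 -1/2

obs A: pose=(-7,3,E) → sL=9/17, sR=9/5, mL=-198/85, mR=-9/10
obs B: pose=(-8,6,S) → sL=9/10, sR=45/68, mL=-531/340, mR=-45/136
sensor matrix S = [[9/17, 9/5], [9/10, 45/68]]; det S = -36693/28900
solve [mL_A; mL_B] = S·[w00; w01] and [mR_A; mR_B] = S·[w10; w11]:
  w00 = -1, w01 = -1, w10 = 0, w11 = -1/2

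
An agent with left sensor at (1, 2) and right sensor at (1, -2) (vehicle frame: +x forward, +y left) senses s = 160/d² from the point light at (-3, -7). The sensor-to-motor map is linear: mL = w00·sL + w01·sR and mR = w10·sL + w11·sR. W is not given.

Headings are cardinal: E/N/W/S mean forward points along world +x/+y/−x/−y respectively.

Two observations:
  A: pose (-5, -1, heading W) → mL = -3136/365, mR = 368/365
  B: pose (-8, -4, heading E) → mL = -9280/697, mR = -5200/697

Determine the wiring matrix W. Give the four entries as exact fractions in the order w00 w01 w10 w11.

obs A: pose=(-5,-1,W) → sL=32/5, sR=160/73, mL=-3136/365, mR=368/365
obs B: pose=(-8,-4,E) → sL=160/41, sR=160/17, mL=-9280/697, mR=-5200/697
sensor matrix S = [[32/5, 160/73], [160/41, 160/17]]; det S = 2629632/50881
solve [mL_A; mL_B] = S·[w00; w01] and [mR_A; mR_B] = S·[w10; w11]:
  w00 = -1, w01 = -1, w10 = 1/2, w11 = -1

-1 -1 1/2 -1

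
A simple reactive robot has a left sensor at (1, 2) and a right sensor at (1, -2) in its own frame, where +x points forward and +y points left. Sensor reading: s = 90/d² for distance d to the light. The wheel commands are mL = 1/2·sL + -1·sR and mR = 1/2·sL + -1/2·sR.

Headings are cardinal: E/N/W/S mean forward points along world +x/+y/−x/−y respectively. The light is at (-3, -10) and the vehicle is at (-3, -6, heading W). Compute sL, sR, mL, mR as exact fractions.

left sensor world pos  = (-4, -8); dL² = 5
right sensor world pos = (-4, -4); dR² = 37
sL = 90/5 = 18
sR = 90/37 = 90/37
mL = 1/2·sL + -1·sR = 243/37
mR = 1/2·sL + -1/2·sR = 288/37

18 90/37 243/37 288/37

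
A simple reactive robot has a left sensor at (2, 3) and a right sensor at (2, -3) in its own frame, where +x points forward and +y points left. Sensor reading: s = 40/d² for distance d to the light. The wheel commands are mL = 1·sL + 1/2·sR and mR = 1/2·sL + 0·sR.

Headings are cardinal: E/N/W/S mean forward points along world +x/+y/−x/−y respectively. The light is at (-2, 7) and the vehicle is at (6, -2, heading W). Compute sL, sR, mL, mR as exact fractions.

2/9 5/9 1/2 1/9

left sensor world pos  = (4, -5); dL² = 180
right sensor world pos = (4, 1); dR² = 72
sL = 40/180 = 2/9
sR = 40/72 = 5/9
mL = 1·sL + 1/2·sR = 1/2
mR = 1/2·sL + 0·sR = 1/9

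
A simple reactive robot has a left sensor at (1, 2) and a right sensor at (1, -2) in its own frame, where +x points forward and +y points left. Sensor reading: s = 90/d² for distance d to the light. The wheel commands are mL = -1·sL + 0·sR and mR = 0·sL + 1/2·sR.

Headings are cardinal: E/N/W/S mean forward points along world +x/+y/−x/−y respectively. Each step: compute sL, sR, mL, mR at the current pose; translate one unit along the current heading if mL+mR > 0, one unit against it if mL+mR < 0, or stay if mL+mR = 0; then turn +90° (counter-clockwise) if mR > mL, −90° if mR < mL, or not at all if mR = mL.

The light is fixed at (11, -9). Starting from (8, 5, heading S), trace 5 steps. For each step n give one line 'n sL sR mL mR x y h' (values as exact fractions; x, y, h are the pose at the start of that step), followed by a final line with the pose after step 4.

0 9/17 45/97 -9/17 45/194 8 5 S
1 90/293 90/173 -90/293 45/173 8 6 E
2 45/146 9/26 -45/146 9/52 7 6 N
3 90/169 90/281 -90/169 45/281 7 5 W
4 9/17 45/97 -9/17 45/194 8 5 S
final 8 6 E

n=0: pose=(8,5,S); sL=9/17, sR=45/97; mL=-9/17, mR=45/194; mL+mR=-981/3298 → advance -1; mR−mL=2511/3298 → turn +1·90°
n=1: pose=(8,6,E); sL=90/293, sR=90/173; mL=-90/293, mR=45/173; mL+mR=-2385/50689 → advance -1; mR−mL=28755/50689 → turn +1·90°
n=2: pose=(7,6,N); sL=45/146, sR=9/26; mL=-45/146, mR=9/52; mL+mR=-513/3796 → advance -1; mR−mL=1827/3796 → turn +1·90°
n=3: pose=(7,5,W); sL=90/169, sR=90/281; mL=-90/169, mR=45/281; mL+mR=-17685/47489 → advance -1; mR−mL=32895/47489 → turn +1·90°
n=4: pose=(8,5,S); sL=9/17, sR=45/97; mL=-9/17, mR=45/194; mL+mR=-981/3298 → advance -1; mR−mL=2511/3298 → turn +1·90°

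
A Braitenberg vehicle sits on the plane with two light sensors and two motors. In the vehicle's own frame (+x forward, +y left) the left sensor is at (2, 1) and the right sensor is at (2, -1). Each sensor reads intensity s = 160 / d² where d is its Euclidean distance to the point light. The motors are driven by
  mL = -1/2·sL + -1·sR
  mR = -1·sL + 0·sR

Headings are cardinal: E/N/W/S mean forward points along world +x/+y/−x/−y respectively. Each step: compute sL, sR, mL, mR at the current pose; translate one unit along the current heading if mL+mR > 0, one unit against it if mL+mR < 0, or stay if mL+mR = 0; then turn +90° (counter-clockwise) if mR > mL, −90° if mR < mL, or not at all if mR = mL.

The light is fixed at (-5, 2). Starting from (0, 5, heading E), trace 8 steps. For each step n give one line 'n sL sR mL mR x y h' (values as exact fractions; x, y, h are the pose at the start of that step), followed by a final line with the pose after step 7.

0 32/13 160/53 -2928/689 -32/13 0 5 E
1 80/17 16/5 -472/85 -80/17 -1 5 N
2 32 160/13 -368/13 -32 -1 4 W
3 5 40/13 -145/26 -5 0 4 N
4 160/9 160/13 -2480/117 -160/9 0 3 W
5 16/5 80/13 -504/65 -16/5 1 3 S
6 160/73 32/13 -3376/949 -160/73 1 4 E
7 5 40/13 -145/26 -5 0 4 N
final 0 3 W

n=0: pose=(0,5,E); sL=32/13, sR=160/53; mL=-2928/689, mR=-32/13; mL+mR=-4624/689 → advance -1; mR−mL=1232/689 → turn +1·90°
n=1: pose=(-1,5,N); sL=80/17, sR=16/5; mL=-472/85, mR=-80/17; mL+mR=-872/85 → advance -1; mR−mL=72/85 → turn +1·90°
n=2: pose=(-1,4,W); sL=32, sR=160/13; mL=-368/13, mR=-32; mL+mR=-784/13 → advance -1; mR−mL=-48/13 → turn -1·90°
n=3: pose=(0,4,N); sL=5, sR=40/13; mL=-145/26, mR=-5; mL+mR=-275/26 → advance -1; mR−mL=15/26 → turn +1·90°
n=4: pose=(0,3,W); sL=160/9, sR=160/13; mL=-2480/117, mR=-160/9; mL+mR=-1520/39 → advance -1; mR−mL=400/117 → turn +1·90°
n=5: pose=(1,3,S); sL=16/5, sR=80/13; mL=-504/65, mR=-16/5; mL+mR=-712/65 → advance -1; mR−mL=296/65 → turn +1·90°
n=6: pose=(1,4,E); sL=160/73, sR=32/13; mL=-3376/949, mR=-160/73; mL+mR=-5456/949 → advance -1; mR−mL=1296/949 → turn +1·90°
n=7: pose=(0,4,N); sL=5, sR=40/13; mL=-145/26, mR=-5; mL+mR=-275/26 → advance -1; mR−mL=15/26 → turn +1·90°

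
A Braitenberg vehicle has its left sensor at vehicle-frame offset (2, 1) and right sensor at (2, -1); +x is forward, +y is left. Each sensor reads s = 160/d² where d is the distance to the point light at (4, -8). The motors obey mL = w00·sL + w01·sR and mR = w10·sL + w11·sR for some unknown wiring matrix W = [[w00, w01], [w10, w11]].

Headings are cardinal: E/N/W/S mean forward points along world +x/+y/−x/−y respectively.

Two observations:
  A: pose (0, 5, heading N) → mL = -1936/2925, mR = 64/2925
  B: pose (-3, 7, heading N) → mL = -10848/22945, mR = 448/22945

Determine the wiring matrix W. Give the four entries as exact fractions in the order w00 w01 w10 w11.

obs A: pose=(0,5,N) → sL=16/25, sR=80/117, mL=-1936/2925, mR=64/2925
obs B: pose=(-3,7,N) → sL=160/353, sR=32/65, mL=-10848/22945, mR=448/22945
sensor matrix S = [[16/25, 80/117], [160/353, 32/65]]; det S = 2048/397125
solve [mL_A; mL_B] = S·[w00; w01] and [mR_A; mR_B] = S·[w10; w11]:
  w00 = -1/2, w01 = -1/2, w10 = -1/2, w11 = 1/2

-1/2 -1/2 -1/2 1/2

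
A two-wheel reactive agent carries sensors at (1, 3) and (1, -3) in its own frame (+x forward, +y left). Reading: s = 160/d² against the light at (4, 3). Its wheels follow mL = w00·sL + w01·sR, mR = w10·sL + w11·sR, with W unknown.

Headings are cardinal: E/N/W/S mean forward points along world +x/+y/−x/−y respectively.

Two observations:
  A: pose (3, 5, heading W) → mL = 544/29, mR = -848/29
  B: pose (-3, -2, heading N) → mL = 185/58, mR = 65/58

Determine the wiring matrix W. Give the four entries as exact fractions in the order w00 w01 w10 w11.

obs A: pose=(3,5,W) → sL=32, sR=160/29, mL=544/29, mR=-848/29
obs B: pose=(-3,-2,N) → sL=40/29, sR=5, mL=185/58, mR=65/58
sensor matrix S = [[32, 160/29], [40/29, 5]]; det S = 128160/841
solve [mL_A; mL_B] = S·[w00; w01] and [mR_A; mR_B] = S·[w10; w11]:
  w00 = 1/2, w01 = 1/2, w10 = -1, w11 = 1/2

1/2 1/2 -1 1/2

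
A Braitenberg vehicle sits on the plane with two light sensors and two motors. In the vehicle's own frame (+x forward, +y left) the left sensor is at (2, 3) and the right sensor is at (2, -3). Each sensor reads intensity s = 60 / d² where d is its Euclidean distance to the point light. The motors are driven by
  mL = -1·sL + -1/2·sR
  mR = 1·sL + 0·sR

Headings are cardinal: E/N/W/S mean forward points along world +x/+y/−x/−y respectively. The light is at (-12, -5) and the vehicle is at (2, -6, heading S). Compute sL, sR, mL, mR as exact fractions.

30/149 6/13 -837/1937 30/149

left sensor world pos  = (5, -8); dL² = 298
right sensor world pos = (-1, -8); dR² = 130
sL = 60/298 = 30/149
sR = 60/130 = 6/13
mL = -1·sL + -1/2·sR = -837/1937
mR = 1·sL + 0·sR = 30/149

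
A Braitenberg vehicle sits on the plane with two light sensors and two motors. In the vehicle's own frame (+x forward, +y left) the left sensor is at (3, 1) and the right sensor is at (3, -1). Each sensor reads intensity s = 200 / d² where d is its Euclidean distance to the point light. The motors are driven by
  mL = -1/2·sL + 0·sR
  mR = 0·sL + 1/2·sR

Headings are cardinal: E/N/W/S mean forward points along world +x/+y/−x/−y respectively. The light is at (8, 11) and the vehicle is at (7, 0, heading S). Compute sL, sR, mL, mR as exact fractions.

50/49 1 -25/49 1/2

left sensor world pos  = (8, -3); dL² = 196
right sensor world pos = (6, -3); dR² = 200
sL = 200/196 = 50/49
sR = 200/200 = 1
mL = -1/2·sL + 0·sR = -25/49
mR = 0·sL + 1/2·sR = 1/2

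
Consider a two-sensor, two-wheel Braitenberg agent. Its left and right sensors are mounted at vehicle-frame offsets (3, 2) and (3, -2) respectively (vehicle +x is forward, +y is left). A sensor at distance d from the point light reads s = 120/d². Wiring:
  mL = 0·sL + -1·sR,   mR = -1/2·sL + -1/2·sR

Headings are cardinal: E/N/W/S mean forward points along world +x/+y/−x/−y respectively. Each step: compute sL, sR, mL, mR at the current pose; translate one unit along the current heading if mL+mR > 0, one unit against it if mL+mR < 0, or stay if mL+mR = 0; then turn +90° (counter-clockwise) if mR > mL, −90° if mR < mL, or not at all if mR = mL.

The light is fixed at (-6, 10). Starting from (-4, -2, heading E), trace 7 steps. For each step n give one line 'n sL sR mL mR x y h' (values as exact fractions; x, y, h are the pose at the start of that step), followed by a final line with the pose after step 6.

n=0: pose=(-4,-2,E); sL=24/25, sR=120/221; mL=-120/221, mR=-4152/5525; mL+mR=-7152/5525 → advance -1; mR−mL=-1152/5525 → turn -1·90°
n=1: pose=(-5,-2,S); sL=20/39, sR=60/113; mL=-60/113, mR=-2300/4407; mL+mR=-4640/4407 → advance -1; mR−mL=40/4407 → turn +1·90°
n=2: pose=(-5,-1,E); sL=120/97, sR=24/37; mL=-24/37, mR=-3384/3589; mL+mR=-5712/3589 → advance -1; mR−mL=-1056/3589 → turn -1·90°
n=3: pose=(-6,-1,S); sL=3/5, sR=3/5; mL=-3/5, mR=-3/5; mL+mR=-6/5 → advance -1; mR−mL=0 → turn +0·90°
n=4: pose=(-6,0,S); sL=120/173, sR=120/173; mL=-120/173, mR=-120/173; mL+mR=-240/173 → advance -1; mR−mL=0 → turn +0·90°
n=5: pose=(-6,1,S); sL=30/37, sR=30/37; mL=-30/37, mR=-30/37; mL+mR=-60/37 → advance -1; mR−mL=0 → turn +0·90°
n=6: pose=(-6,2,S); sL=24/25, sR=24/25; mL=-24/25, mR=-24/25; mL+mR=-48/25 → advance -1; mR−mL=0 → turn +0·90°

0 24/25 120/221 -120/221 -4152/5525 -4 -2 E
1 20/39 60/113 -60/113 -2300/4407 -5 -2 S
2 120/97 24/37 -24/37 -3384/3589 -5 -1 E
3 3/5 3/5 -3/5 -3/5 -6 -1 S
4 120/173 120/173 -120/173 -120/173 -6 0 S
5 30/37 30/37 -30/37 -30/37 -6 1 S
6 24/25 24/25 -24/25 -24/25 -6 2 S
final -6 3 S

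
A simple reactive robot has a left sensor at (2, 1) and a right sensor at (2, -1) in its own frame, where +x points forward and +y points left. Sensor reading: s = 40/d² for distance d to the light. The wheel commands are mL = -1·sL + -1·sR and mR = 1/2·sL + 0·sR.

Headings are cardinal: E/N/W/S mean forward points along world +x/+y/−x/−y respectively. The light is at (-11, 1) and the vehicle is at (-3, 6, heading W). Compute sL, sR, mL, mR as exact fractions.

10/13 5/9 -155/117 5/13

left sensor world pos  = (-5, 5); dL² = 52
right sensor world pos = (-5, 7); dR² = 72
sL = 40/52 = 10/13
sR = 40/72 = 5/9
mL = -1·sL + -1·sR = -155/117
mR = 1/2·sL + 0·sR = 5/13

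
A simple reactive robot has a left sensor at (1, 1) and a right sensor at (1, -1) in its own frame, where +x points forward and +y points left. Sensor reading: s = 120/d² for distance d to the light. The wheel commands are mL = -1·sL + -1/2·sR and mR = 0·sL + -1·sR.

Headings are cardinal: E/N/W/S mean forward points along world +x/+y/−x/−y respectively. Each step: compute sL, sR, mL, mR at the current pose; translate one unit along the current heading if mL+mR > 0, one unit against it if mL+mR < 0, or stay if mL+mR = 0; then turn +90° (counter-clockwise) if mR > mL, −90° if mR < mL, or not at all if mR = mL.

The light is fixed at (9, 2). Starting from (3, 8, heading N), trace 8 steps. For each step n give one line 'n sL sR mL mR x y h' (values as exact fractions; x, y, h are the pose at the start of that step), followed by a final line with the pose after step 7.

0 60/49 60/37 -3690/1813 -60/37 3 8 N
1 24/13 24/17 -564/221 -24/17 3 7 W
2 15/4 30/13 -255/52 -30/13 4 7 S
3 24/13 120/41 -1764/533 -120/41 4 8 E
4 60/49 60/37 -3690/1813 -60/37 3 8 N
5 24/13 24/17 -564/221 -24/17 3 7 W
6 15/4 30/13 -255/52 -30/13 4 7 S
7 24/13 120/41 -1764/533 -120/41 4 8 E
final 3 8 N

n=0: pose=(3,8,N); sL=60/49, sR=60/37; mL=-3690/1813, mR=-60/37; mL+mR=-6630/1813 → advance -1; mR−mL=750/1813 → turn +1·90°
n=1: pose=(3,7,W); sL=24/13, sR=24/17; mL=-564/221, mR=-24/17; mL+mR=-876/221 → advance -1; mR−mL=252/221 → turn +1·90°
n=2: pose=(4,7,S); sL=15/4, sR=30/13; mL=-255/52, mR=-30/13; mL+mR=-375/52 → advance -1; mR−mL=135/52 → turn +1·90°
n=3: pose=(4,8,E); sL=24/13, sR=120/41; mL=-1764/533, mR=-120/41; mL+mR=-3324/533 → advance -1; mR−mL=204/533 → turn +1·90°
n=4: pose=(3,8,N); sL=60/49, sR=60/37; mL=-3690/1813, mR=-60/37; mL+mR=-6630/1813 → advance -1; mR−mL=750/1813 → turn +1·90°
n=5: pose=(3,7,W); sL=24/13, sR=24/17; mL=-564/221, mR=-24/17; mL+mR=-876/221 → advance -1; mR−mL=252/221 → turn +1·90°
n=6: pose=(4,7,S); sL=15/4, sR=30/13; mL=-255/52, mR=-30/13; mL+mR=-375/52 → advance -1; mR−mL=135/52 → turn +1·90°
n=7: pose=(4,8,E); sL=24/13, sR=120/41; mL=-1764/533, mR=-120/41; mL+mR=-3324/533 → advance -1; mR−mL=204/533 → turn +1·90°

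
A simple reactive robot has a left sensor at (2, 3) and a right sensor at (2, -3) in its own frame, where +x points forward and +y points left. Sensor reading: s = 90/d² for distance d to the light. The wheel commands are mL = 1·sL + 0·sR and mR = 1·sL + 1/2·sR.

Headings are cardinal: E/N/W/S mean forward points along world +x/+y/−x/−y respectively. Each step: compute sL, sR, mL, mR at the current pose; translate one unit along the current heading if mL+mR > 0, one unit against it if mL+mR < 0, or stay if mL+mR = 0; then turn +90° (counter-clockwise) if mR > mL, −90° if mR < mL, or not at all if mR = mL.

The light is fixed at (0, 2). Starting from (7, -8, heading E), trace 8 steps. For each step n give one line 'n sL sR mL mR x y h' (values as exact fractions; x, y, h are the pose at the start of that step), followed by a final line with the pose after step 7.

0 9/13 9/25 9/13 567/650 7 -8 E
1 90/89 18/37 90/89 4131/3293 8 -8 N
2 1/2 5/4 1/2 9/8 8 -7 W
3 90/221 90/137 90/221 22275/30277 7 -7 S
4 9/13 9/25 9/13 567/650 7 -8 E
5 90/89 18/37 90/89 4131/3293 8 -8 N
6 1/2 5/4 1/2 9/8 8 -7 W
7 90/221 90/137 90/221 22275/30277 7 -7 S
final 7 -8 E

n=0: pose=(7,-8,E); sL=9/13, sR=9/25; mL=9/13, mR=567/650; mL+mR=1017/650 → advance +1; mR−mL=9/50 → turn +1·90°
n=1: pose=(8,-8,N); sL=90/89, sR=18/37; mL=90/89, mR=4131/3293; mL+mR=7461/3293 → advance +1; mR−mL=9/37 → turn +1·90°
n=2: pose=(8,-7,W); sL=1/2, sR=5/4; mL=1/2, mR=9/8; mL+mR=13/8 → advance +1; mR−mL=5/8 → turn +1·90°
n=3: pose=(7,-7,S); sL=90/221, sR=90/137; mL=90/221, mR=22275/30277; mL+mR=34605/30277 → advance +1; mR−mL=45/137 → turn +1·90°
n=4: pose=(7,-8,E); sL=9/13, sR=9/25; mL=9/13, mR=567/650; mL+mR=1017/650 → advance +1; mR−mL=9/50 → turn +1·90°
n=5: pose=(8,-8,N); sL=90/89, sR=18/37; mL=90/89, mR=4131/3293; mL+mR=7461/3293 → advance +1; mR−mL=9/37 → turn +1·90°
n=6: pose=(8,-7,W); sL=1/2, sR=5/4; mL=1/2, mR=9/8; mL+mR=13/8 → advance +1; mR−mL=5/8 → turn +1·90°
n=7: pose=(7,-7,S); sL=90/221, sR=90/137; mL=90/221, mR=22275/30277; mL+mR=34605/30277 → advance +1; mR−mL=45/137 → turn +1·90°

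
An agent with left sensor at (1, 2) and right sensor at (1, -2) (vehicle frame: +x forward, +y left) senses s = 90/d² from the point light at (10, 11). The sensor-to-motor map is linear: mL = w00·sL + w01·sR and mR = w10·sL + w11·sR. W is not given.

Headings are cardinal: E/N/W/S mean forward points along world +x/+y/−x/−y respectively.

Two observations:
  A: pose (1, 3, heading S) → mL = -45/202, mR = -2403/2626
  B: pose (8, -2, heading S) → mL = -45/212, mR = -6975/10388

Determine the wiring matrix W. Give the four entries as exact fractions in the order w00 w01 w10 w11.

obs A: pose=(1,3,S) → sL=9/13, sR=45/101, mL=-45/202, mR=-2403/2626
obs B: pose=(8,-2,S) → sL=45/98, sR=45/106, mL=-45/212, mR=-6975/10388
sensor matrix S = [[9/13, 45/101], [45/98, 45/106]]; det S = 304560/3409861
solve [mL_A; mL_B] = S·[w00; w01] and [mR_A; mR_B] = S·[w10; w11]:
  w00 = 0, w01 = -1/2, w10 = -1, w11 = -1/2

0 -1/2 -1 -1/2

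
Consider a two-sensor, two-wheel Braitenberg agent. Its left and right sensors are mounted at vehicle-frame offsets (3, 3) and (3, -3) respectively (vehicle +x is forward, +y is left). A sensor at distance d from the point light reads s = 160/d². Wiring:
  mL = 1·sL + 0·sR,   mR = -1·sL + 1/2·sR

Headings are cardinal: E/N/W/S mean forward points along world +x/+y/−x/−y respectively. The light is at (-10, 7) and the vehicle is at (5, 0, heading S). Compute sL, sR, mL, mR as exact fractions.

20/53 40/61 20/53 -160/3233

left sensor world pos  = (8, -3); dL² = 424
right sensor world pos = (2, -3); dR² = 244
sL = 160/424 = 20/53
sR = 160/244 = 40/61
mL = 1·sL + 0·sR = 20/53
mR = -1·sL + 1/2·sR = -160/3233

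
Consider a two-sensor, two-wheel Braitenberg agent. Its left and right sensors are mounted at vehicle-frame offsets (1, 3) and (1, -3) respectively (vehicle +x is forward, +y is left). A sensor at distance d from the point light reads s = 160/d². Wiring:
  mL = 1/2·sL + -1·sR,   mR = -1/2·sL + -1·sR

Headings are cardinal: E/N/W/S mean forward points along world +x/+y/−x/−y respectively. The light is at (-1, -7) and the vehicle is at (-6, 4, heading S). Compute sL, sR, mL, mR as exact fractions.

20/13 40/41 -110/533 -930/533

left sensor world pos  = (-3, 3); dL² = 104
right sensor world pos = (-9, 3); dR² = 164
sL = 160/104 = 20/13
sR = 160/164 = 40/41
mL = 1/2·sL + -1·sR = -110/533
mR = -1/2·sL + -1·sR = -930/533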